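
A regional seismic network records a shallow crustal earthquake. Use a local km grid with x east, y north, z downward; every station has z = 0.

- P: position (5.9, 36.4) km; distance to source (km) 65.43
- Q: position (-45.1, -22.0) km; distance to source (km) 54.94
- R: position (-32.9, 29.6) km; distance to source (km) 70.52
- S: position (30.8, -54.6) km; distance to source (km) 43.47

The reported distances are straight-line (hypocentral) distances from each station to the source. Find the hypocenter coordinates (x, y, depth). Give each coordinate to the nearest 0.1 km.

(5.7, -25.7, 20.6)

Each station gives a sphere (x−x_i)² + (y−y_i)² + z² = d_i² (stations at z=0).
Subtracting the P sphere from Q and R: z² cancels, leaving linear equations in x and y:
-102.0 x − 116.8 y = 2420.92
-77.6 x − 13.6 y = -93.19
Solving: x ≈ 5.707, y ≈ -25.711 km (keep extra digits for the depth step; rounded: 5.7, -25.7).
Then from the P sphere: z² = 65.43² − (x − 5.9)² − (y − 36.4)² with x = 5.707, y = -25.711, so z ≈ 20.574 ≈ 20.6 km.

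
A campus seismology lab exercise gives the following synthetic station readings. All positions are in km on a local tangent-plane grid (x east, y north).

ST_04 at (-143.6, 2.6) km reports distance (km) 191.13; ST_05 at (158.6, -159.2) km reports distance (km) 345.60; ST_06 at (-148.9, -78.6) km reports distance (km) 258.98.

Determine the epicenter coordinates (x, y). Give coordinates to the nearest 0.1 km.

-12.1 km east, 141.3 km north

Circle about each station: (x + 143.6)² + (y − 2.6)² = 191.13²; (x − 158.6)² + (y + 159.2)² = 345.60²; (x + 148.9)² + (y + 78.6)² = 258.98².
Subtracting pairs of circle equations eliminates x²+y² and gives linear equations (the radical axes):
604.4 x − 323.6 y = -53037.80
-10.6 x − 162.4 y = -22818.51
Solving the 2×2 system: x ≈ -12.1, y ≈ 141.3 km.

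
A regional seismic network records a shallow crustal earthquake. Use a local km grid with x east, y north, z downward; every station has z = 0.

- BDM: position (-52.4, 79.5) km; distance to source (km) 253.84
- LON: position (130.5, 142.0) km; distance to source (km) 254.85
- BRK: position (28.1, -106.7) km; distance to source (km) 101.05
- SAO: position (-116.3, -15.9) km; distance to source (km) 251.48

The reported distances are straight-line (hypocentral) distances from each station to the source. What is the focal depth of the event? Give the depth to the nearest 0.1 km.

z ≈ 56.9 km

Each station gives a sphere (x−x_i)² + (y−y_i)² + z² = d_i² (stations at z=0).
Subtracting the BDM sphere from LON and BRK: z² cancels, leaving linear equations in x and y:
365.8 x + 125.0 y = 27614.46
161.0 x − 372.4 y = 57332.13
Solving: x ≈ 111.610, y ≈ -105.701 km (keep extra digits for the depth step; rounded: 111.6, -105.7).
Then from the BDM sphere: z² = 253.84² − (x + 52.4)² − (y − 79.5)² with x = 111.610, y = -105.701, so z ≈ 56.886 ≈ 56.9 km.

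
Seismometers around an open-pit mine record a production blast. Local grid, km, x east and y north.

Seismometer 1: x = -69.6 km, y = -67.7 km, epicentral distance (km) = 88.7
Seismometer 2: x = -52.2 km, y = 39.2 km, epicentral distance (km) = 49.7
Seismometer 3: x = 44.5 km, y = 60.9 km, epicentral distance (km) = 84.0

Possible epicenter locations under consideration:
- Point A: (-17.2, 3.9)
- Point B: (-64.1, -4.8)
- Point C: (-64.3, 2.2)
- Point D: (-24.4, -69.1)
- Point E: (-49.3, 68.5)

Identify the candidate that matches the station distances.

Point A

For each candidate, compare |candidate − station| to the reported distance:
Point A: residuals Seismometer 1 0.0, Seismometer 2 0.0, Seismometer 3 0.0 → max 0.0 km
Point B: residuals Seismometer 1 25.6, Seismometer 2 4.1, Seismometer 3 42.9 → max 42.9 km
Point C: residuals Seismometer 1 18.6, Seismometer 2 10.8, Seismometer 3 39.6 → max 39.6 km
Point D: residuals Seismometer 1 43.5, Seismometer 2 62.1, Seismometer 3 63.1 → max 63.1 km
Point E: residuals Seismometer 1 49.0, Seismometer 2 20.3, Seismometer 3 10.1 → max 49.0 km
Only Point A has all residuals ≈ 0.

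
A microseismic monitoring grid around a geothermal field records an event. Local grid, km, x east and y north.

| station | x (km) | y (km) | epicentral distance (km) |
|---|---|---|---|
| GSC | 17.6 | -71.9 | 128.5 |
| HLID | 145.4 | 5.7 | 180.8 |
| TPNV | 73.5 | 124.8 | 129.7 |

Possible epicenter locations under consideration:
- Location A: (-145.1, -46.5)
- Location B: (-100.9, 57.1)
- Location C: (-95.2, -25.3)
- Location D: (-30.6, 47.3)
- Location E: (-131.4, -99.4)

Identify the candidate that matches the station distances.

Location D

For each candidate, compare |candidate − station| to the reported distance:
Location A: residuals GSC 36.2, HLID 114.4, TPNV 148.0 → max 148.0 km
Location B: residuals GSC 46.7, HLID 70.8, TPNV 57.4 → max 70.8 km
Location C: residuals GSC 6.5, HLID 61.8, TPNV 96.1 → max 96.1 km
Location D: residuals GSC 0.1, HLID 0.0, TPNV 0.1 → max 0.1 km
Location E: residuals GSC 23.0, HLID 115.3, TPNV 174.0 → max 174.0 km
Only Location D has all residuals ≈ 0.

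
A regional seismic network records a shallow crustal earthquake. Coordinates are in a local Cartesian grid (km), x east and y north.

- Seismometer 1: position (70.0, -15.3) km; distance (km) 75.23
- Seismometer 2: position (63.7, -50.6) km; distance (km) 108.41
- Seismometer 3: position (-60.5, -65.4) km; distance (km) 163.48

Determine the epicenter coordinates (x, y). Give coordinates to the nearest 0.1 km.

Circle about each station: (x − 70.0)² + (y + 15.3)² = 75.23²; (x − 63.7)² + (y + 50.6)² = 108.41²; (x + 60.5)² + (y + 65.4)² = 163.48².
Subtracting the Seismometer 1 equation from the Seismometer 2 and Seismometer 3 equations removes the quadratic terms:
-12.6 x − 70.6 y = -4609.22
-261.0 x − 100.2 y = -18262.84
Solving the 2×2 system: x ≈ 48.2, y ≈ 56.7 km.
Check against Seismometer 1 (with the unrounded x, y): √((x − 70.0)²+(y + 15.3)²) = 75.21 ≈ 75.23 km. ✓

(48.2, 56.7)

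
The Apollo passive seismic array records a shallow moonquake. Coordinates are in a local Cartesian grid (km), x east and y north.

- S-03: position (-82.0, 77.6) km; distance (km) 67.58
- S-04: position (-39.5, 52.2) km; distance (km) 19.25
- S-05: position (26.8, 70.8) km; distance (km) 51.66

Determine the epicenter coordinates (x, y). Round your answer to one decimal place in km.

-20.4 km east, 49.8 km north

Circle about each station: (x + 82.0)² + (y − 77.6)² = 67.58²; (x + 39.5)² + (y − 52.2)² = 19.25²; (x − 26.8)² + (y − 70.8)² = 51.66².
Subtracting the S-03 equation from the S-04 and S-05 equations removes the quadratic terms:
85.0 x − 50.8 y = -4264.18
217.6 x − 13.6 y = -5116.58
Solving the 2×2 system: x ≈ -20.4, y ≈ 49.8 km.
Check against S-03 (with the unrounded x, y): √((x + 82.0)²+(y − 77.6)²) = 67.58 ≈ 67.58 km. ✓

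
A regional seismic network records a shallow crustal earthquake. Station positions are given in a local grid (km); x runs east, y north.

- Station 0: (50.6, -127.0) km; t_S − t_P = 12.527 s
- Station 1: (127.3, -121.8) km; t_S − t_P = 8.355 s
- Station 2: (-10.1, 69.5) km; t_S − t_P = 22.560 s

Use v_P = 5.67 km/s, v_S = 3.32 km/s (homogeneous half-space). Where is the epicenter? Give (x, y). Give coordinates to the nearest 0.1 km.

x ≈ 120.7 km, y ≈ -55.2 km

Distance from S−P lag: d = Δt · v_P v_S / (v_P − v_S) = Δt · (5.67·3.32)/(5.67−3.32) ≈ 8.0104·Δt.
So d_Station 0 = 100.35, d_Station 1 = 66.93, d_Station 2 = 180.71 km.
Circle about each station: (x − 50.6)² + (y + 127.0)² = 100.35²; (x − 127.3)² + (y + 121.8)² = 66.93²; (x + 10.1)² + (y − 69.5)² = 180.71².
Subtracting pairs of circle equations eliminates x²+y² and gives linear equations (the radical axes):
153.4 x + 10.4 y = 17941.67
-121.4 x + 393.0 y = -36343.08
Solving the 2×2 system: x ≈ 120.7, y ≈ -55.2 km.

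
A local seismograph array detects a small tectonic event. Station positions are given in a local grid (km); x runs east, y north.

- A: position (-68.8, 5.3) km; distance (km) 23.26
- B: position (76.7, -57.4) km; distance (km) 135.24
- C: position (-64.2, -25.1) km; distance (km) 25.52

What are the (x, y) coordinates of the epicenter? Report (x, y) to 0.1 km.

(-48.1, -5.3)

Circle about each station: (x + 68.8)² + (y − 5.3)² = 23.26²; (x − 76.7)² + (y + 57.4)² = 135.24²; (x + 64.2)² + (y + 25.1)² = 25.52².
Subtracting the A equation from the B and C equations removes the quadratic terms:
291.0 x − 125.4 y = -13332.71
9.2 x − 60.8 y = -120.12
Solving the 2×2 system: x ≈ -48.1, y ≈ -5.3 km.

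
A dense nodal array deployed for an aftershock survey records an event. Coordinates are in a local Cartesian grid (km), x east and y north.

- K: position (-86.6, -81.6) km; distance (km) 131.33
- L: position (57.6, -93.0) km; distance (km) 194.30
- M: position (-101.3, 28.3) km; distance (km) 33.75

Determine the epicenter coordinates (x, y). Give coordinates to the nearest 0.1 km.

Circle about each station: (x + 86.6)² + (y + 81.6)² = 131.33²; (x − 57.6)² + (y + 93.0)² = 194.30²; (x + 101.3)² + (y − 28.3)² = 33.75².
Subtracting the K equation from the L and M equations removes the quadratic terms:
288.4 x − 22.8 y = -22696.28
-29.4 x + 219.8 y = 13012.97
Solving the 2×2 system: x ≈ -74.8, y ≈ 49.2 km.

-74.8 km east, 49.2 km north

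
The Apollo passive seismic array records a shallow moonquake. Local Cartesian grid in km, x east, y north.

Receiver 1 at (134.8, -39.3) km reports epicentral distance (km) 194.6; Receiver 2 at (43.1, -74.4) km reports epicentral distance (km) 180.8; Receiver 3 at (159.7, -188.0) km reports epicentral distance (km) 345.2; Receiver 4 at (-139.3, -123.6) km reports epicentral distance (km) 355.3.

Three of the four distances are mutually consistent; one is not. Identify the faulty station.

Solve using three stations at a time. Using Receiver 1, Receiver 3, Receiver 4 (subtract circle equations pairwise → linear system) gives (x, y) ≈ (87.8, 149.8).
Distances from that point to each station vs reported:
  Receiver 1: calculated 194.8 vs reported 194.6 → residual 0.2 km
  Receiver 2: calculated 228.6 vs reported 180.8 → residual 47.8 km
  Receiver 3: calculated 345.3 vs reported 345.2 → residual 0.1 km
  Receiver 4: calculated 355.4 vs reported 355.3 → residual 0.1 km
Receiver 1, Receiver 3, Receiver 4 are mutually consistent (residuals ≈ 0); Receiver 2 is off by 47.8 km.

Receiver 2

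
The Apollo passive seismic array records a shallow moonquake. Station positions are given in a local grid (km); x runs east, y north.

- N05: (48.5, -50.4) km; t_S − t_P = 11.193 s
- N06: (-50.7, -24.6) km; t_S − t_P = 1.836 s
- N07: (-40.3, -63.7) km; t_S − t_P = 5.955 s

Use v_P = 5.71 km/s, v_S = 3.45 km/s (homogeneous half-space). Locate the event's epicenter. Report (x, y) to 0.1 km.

Distance from S−P lag: d = Δt · v_P v_S / (v_P − v_S) = Δt · (5.71·3.45)/(5.71−3.45) ≈ 8.7166·Δt.
So d_N05 = 97.56, d_N06 = 16.00, d_N07 = 51.91 km.
Circle about each station: (x − 48.5)² + (y + 50.4)² = 97.56²; (x + 50.7)² + (y + 24.6)² = 16.00²; (x + 40.3)² + (y + 63.7)² = 51.91².
Subtracting pairs of circle equations eliminates x²+y² and gives linear equations (the radical axes):
-198.4 x + 51.6 y = 7545.19
-177.6 x − 26.6 y = 7612.68
Solving the 2×2 system: x ≈ -41.1, y ≈ -11.8 km.

-41.1 km east, -11.8 km north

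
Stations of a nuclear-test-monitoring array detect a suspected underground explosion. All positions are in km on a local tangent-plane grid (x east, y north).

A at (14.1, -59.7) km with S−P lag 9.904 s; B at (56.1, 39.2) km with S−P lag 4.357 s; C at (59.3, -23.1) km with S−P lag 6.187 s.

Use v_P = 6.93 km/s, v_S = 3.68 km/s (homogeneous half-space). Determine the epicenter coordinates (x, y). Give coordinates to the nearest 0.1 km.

Distance from S−P lag: d = Δt · v_P v_S / (v_P − v_S) = Δt · (6.93·3.68)/(6.93−3.68) ≈ 7.8469·Δt.
So d_A = 77.72, d_B = 34.19, d_C = 48.55 km.
Circle about each station: (x − 14.1)² + (y + 59.7)² = 77.72²; (x − 56.1)² + (y − 39.2)² = 34.19²; (x − 59.3)² + (y + 23.1)² = 48.55².
Subtracting the A equation from the B and C equations removes the quadratic terms:
84.0 x + 197.8 y = 5792.39
90.4 x + 73.2 y = 3970.50
Solving the 2×2 system: x ≈ 30.8, y ≈ 16.2 km.

(30.8, 16.2)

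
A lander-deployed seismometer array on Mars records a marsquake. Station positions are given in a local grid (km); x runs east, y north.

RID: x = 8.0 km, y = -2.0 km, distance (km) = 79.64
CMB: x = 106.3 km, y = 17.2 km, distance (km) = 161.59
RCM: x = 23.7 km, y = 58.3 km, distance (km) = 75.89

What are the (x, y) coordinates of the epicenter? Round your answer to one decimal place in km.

Circle about each station: (x − 8.0)² + (y + 2.0)² = 79.64²; (x − 106.3)² + (y − 17.2)² = 161.59²; (x − 23.7)² + (y − 58.3)² = 75.89².
Subtracting pairs of circle equations eliminates x²+y² and gives linear equations (the radical axes):
196.6 x + 38.4 y = -8241.27
31.4 x + 120.6 y = 4475.82
Solving the 2×2 system: x ≈ -51.8, y ≈ 50.6 km.

(-51.8, 50.6)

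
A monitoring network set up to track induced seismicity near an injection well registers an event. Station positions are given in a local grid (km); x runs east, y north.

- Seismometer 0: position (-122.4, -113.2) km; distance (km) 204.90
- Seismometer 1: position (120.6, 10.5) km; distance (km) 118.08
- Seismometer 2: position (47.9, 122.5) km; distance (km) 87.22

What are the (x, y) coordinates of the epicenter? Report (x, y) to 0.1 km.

Circle about each station: (x + 122.4)² + (y + 113.2)² = 204.90²; (x − 120.6)² + (y − 10.5)² = 118.08²; (x − 47.9)² + (y − 122.5)² = 87.22².
Subtracting pairs of circle equations eliminates x²+y² and gives linear equations (the radical axes):
486.0 x + 247.4 y = 14899.73
340.6 x + 471.4 y = 23881.34
Solving the 2×2 system: x ≈ 7.7, y ≈ 45.1 km.
Check against Seismometer 0 (with the unrounded x, y): √((x + 122.4)²+(y + 113.2)²) = 204.90 ≈ 204.90 km. ✓

7.7 km east, 45.1 km north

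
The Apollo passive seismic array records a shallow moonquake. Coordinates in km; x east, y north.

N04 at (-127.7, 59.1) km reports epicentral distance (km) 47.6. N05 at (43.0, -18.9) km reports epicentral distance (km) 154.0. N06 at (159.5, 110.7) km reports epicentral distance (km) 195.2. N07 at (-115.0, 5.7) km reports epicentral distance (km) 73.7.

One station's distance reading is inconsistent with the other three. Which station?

N06

Solve using three stations at a time. Using N04, N05, N07 (subtract circle equations pairwise → linear system) gives (x, y) ≈ (-81.7, 71.5).
Distances from that point to each station vs reported:
  N04: calculated 47.6 vs reported 47.6 → residual 0.0 km
  N05: calculated 154.0 vs reported 154.0 → residual 0.0 km
  N06: calculated 244.4 vs reported 195.2 → residual 49.2 km
  N07: calculated 73.7 vs reported 73.7 → residual 0.0 km
N04, N05, N07 are mutually consistent (residuals ≈ 0); N06 is off by 49.2 km.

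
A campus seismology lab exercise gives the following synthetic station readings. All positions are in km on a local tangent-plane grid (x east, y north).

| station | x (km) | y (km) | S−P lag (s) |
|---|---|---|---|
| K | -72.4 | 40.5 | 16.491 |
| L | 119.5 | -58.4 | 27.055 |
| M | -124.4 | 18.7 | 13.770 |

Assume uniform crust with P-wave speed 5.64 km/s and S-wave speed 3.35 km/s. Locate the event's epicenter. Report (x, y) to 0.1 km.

Distance from S−P lag: d = Δt · v_P v_S / (v_P − v_S) = Δt · (5.64·3.35)/(5.64−3.35) ≈ 8.2507·Δt.
So d_K = 136.06, d_L = 223.22, d_M = 113.61 km.
Circle about each station: (x + 72.4)² + (y − 40.5)² = 136.06²; (x − 119.5)² + (y + 58.4)² = 223.22²; (x + 124.4)² + (y − 18.7)² = 113.61².
Subtracting the K equation from the L and M equations removes the quadratic terms:
383.8 x − 197.8 y = -20506.04
-104.0 x − 43.6 y = 14548.13
Solving the 2×2 system: x ≈ -101.1, y ≈ -92.5 km.

(-101.1, -92.5)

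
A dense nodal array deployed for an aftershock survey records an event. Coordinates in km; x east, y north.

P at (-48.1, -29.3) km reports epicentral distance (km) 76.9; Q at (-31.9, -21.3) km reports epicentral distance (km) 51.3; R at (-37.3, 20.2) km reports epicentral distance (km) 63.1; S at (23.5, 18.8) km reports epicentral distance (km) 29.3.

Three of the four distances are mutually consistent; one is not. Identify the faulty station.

Solve using three stations at a time. Using Q, R, S (subtract circle equations pairwise → linear system) gives (x, y) ≈ (18.1, -10.0).
Distances from that point to each station vs reported:
  P: calculated 69.0 vs reported 76.9 → residual 7.9 km
  Q: calculated 51.3 vs reported 51.3 → residual 0.0 km
  R: calculated 63.1 vs reported 63.1 → residual 0.0 km
  S: calculated 29.3 vs reported 29.3 → residual 0.0 km
Q, R, S are mutually consistent (residuals ≈ 0); P is off by 7.9 km.

P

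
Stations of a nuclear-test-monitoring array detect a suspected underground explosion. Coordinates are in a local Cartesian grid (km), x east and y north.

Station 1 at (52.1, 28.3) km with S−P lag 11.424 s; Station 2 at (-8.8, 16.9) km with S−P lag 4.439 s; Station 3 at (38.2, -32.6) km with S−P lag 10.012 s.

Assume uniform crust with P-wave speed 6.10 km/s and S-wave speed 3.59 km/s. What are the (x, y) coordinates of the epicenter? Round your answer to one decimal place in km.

x ≈ -43.2 km, y ≈ -0.9 km

Distance from S−P lag: d = Δt · v_P v_S / (v_P − v_S) = Δt · (6.10·3.59)/(6.10−3.59) ≈ 8.7247·Δt.
So d_Station 1 = 99.67, d_Station 2 = 38.73, d_Station 3 = 87.35 km.
Circle about each station: (x − 52.1)² + (y − 28.3)² = 99.67²; (x + 8.8)² + (y − 16.9)² = 38.73²; (x − 38.2)² + (y + 32.6)² = 87.35².
Subtracting the Station 1 equation from the Station 2 and Station 3 equations removes the quadratic terms:
-121.8 x − 22.8 y = 5281.85
-27.8 x − 121.8 y = 1310.79
Solving the 2×2 system: x ≈ -43.2, y ≈ -0.9 km.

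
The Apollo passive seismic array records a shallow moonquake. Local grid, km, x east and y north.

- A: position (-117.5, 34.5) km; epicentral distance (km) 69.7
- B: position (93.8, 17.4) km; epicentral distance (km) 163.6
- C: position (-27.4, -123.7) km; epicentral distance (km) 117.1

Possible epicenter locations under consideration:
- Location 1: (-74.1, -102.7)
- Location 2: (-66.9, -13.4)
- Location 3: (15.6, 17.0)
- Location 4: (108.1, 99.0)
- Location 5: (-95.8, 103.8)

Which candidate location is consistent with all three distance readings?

Location 2

For each candidate, compare |candidate − station| to the reported distance:
Location 1: residuals A 74.2, B 42.8, C 65.9 → max 74.2 km
Location 2: residuals A 0.0, B 0.0, C 0.1 → max 0.1 km
Location 3: residuals A 64.5, B 85.4, C 30.0 → max 85.4 km
Location 4: residuals A 164.9, B 80.8, C 143.6 → max 164.9 km
Location 5: residuals A 2.9, B 44.8, C 120.5 → max 120.5 km
Only Location 2 has all residuals ≈ 0.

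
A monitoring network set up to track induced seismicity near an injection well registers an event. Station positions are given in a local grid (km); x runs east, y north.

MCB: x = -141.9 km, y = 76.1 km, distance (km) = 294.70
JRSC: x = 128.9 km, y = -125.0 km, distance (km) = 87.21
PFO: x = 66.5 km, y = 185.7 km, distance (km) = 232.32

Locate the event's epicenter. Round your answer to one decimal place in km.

Circle about each station: (x + 141.9)² + (y − 76.1)² = 294.70²; (x − 128.9)² + (y + 125.0)² = 87.21²; (x − 66.5)² + (y − 185.7)² = 232.32².
Subtracting the MCB equation from the JRSC and PFO equations removes the quadratic terms:
541.6 x − 402.2 y = 85555.90
416.8 x + 219.2 y = 45855.43
Solving the 2×2 system: x ≈ 129.9, y ≈ -37.8 km.

(129.9, -37.8)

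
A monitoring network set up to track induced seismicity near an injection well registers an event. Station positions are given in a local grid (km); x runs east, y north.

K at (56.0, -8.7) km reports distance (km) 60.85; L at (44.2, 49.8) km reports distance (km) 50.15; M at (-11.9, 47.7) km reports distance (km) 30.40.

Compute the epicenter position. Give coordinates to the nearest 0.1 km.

Circle about each station: (x − 56.0)² + (y + 8.7)² = 60.85²; (x − 44.2)² + (y − 49.8)² = 50.15²; (x + 11.9)² + (y − 47.7)² = 30.40².
Subtracting pairs of circle equations eliminates x²+y² and gives linear equations (the radical axes):
-23.6 x + 117.0 y = 2409.69
-135.8 x + 112.8 y = 1983.77
Solving the 2×2 system: x ≈ 3.0, y ≈ 21.2 km.

(3.0, 21.2)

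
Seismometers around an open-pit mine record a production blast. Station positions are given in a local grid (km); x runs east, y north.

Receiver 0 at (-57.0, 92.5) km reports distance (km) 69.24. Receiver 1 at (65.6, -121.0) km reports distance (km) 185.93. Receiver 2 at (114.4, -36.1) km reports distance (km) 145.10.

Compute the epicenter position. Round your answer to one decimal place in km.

Circle about each station: (x + 57.0)² + (y − 92.5)² = 69.24²; (x − 65.6)² + (y + 121.0)² = 185.93²; (x − 114.4)² + (y + 36.1)² = 145.10².
Subtracting pairs of circle equations eliminates x²+y² and gives linear equations (the radical axes):
245.2 x − 427.0 y = -22636.68
342.8 x − 257.2 y = -13674.51
Solving the 2×2 system: x ≈ -0.2, y ≈ 52.9 km.

(-0.2, 52.9)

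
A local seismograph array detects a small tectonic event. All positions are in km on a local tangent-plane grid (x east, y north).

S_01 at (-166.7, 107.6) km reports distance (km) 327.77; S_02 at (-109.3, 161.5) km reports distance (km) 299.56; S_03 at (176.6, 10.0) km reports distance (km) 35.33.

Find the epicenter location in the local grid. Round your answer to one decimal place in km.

(142.8, -0.3)

Circle about each station: (x + 166.7)² + (y − 107.6)² = 327.77²; (x + 109.3)² + (y − 161.5)² = 299.56²; (x − 176.6)² + (y − 10.0)² = 35.33².
Subtracting pairs of circle equations eliminates x²+y² and gives linear equations (the radical axes):
114.8 x + 107.8 y = 16359.07
686.6 x − 195.2 y = 98105.87
Solving the 2×2 system: x ≈ 142.8, y ≈ -0.3 km.
Check against S_01 (with the unrounded x, y): √((x + 166.7)²+(y − 107.6)²) = 327.77 ≈ 327.77 km. ✓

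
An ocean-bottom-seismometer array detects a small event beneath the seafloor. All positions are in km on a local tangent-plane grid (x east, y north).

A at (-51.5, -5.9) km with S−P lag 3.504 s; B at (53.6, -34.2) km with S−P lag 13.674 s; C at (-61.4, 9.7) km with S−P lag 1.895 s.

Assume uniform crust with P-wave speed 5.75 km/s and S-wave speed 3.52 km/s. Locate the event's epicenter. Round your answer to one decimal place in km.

Distance from S−P lag: d = Δt · v_P v_S / (v_P − v_S) = Δt · (5.75·3.52)/(5.75−3.52) ≈ 9.0762·Δt.
So d_A = 31.80, d_B = 124.11, d_C = 17.20 km.
Circle about each station: (x + 51.5)² + (y + 5.9)² = 31.80²; (x − 53.6)² + (y + 34.2)² = 124.11²; (x + 61.4)² + (y − 9.7)² = 17.20².
Subtracting pairs of circle equations eliminates x²+y² and gives linear equations (the radical axes):
210.2 x − 56.6 y = -13036.51
-19.8 x + 31.2 y = 1892.39
Solving the 2×2 system: x ≈ -55.1, y ≈ 25.7 km.

-55.1 km east, 25.7 km north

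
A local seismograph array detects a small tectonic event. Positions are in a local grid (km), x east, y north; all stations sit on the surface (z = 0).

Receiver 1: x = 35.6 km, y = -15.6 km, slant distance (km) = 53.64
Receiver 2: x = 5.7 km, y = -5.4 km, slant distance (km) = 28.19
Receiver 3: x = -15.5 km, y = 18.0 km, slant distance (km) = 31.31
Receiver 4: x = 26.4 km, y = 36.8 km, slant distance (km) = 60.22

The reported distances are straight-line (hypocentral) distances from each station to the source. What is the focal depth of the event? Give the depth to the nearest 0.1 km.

21.9 km

Each station gives a sphere (x−x_i)² + (y−y_i)² + z² = d_i² (stations at z=0).
Subtracting the Receiver 1 sphere from Receiver 2 and Receiver 3: z² cancels, leaving linear equations in x and y:
-59.8 x + 20.4 y = 633.50
-102.2 x + 67.2 y = 950.46
Solving: x ≈ -11.989, y ≈ -4.089 km (keep extra digits for the depth step; rounded: -12.0, -4.1).
Then from the Receiver 1 sphere: z² = 53.64² − (x − 35.6)² − (y + 15.6)² with x = -11.989, y = -4.089, so z ≈ 21.910 ≈ 21.9 km.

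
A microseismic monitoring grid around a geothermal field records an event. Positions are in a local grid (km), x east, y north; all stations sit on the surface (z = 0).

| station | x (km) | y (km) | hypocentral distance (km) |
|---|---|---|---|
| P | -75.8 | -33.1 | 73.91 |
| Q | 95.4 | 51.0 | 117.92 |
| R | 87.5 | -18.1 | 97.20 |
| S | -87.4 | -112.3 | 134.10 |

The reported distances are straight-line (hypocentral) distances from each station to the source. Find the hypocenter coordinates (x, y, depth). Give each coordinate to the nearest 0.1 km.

(-8.3, -4.4, 9.1)

Each station gives a sphere (x−x_i)² + (y−y_i)² + z² = d_i² (stations at z=0).
Subtracting the P sphere from Q and R: z² cancels, leaving linear equations in x and y:
342.4 x + 168.2 y = -3581.53
326.6 x + 30.0 y = -2842.54
Solving: x ≈ -8.299, y ≈ -4.398 km (keep extra digits for the depth step; rounded: -8.3, -4.4).
Then from the P sphere: z² = 73.91² − (x + 75.8)² − (y + 33.1)² with x = -8.299, y = -4.398, so z ≈ 9.083 ≈ 9.1 km.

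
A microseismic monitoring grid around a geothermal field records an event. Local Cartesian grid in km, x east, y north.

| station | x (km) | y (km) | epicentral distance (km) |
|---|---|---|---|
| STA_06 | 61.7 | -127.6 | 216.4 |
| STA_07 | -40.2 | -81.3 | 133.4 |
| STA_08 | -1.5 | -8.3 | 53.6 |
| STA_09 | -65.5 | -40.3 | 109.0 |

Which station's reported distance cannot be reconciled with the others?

Solve using three stations at a time. Using STA_07, STA_08, STA_09 (subtract circle equations pairwise → linear system) gives (x, y) ≈ (2.1, 45.2).
Distances from that point to each station vs reported:
  STA_06: calculated 182.8 vs reported 216.4 → residual 33.6 km
  STA_07: calculated 133.4 vs reported 133.4 → residual 0.0 km
  STA_08: calculated 53.7 vs reported 53.6 → residual 0.1 km
  STA_09: calculated 109.0 vs reported 109.0 → residual 0.0 km
STA_07, STA_08, STA_09 are mutually consistent (residuals ≈ 0); STA_06 is off by 33.6 km.

STA_06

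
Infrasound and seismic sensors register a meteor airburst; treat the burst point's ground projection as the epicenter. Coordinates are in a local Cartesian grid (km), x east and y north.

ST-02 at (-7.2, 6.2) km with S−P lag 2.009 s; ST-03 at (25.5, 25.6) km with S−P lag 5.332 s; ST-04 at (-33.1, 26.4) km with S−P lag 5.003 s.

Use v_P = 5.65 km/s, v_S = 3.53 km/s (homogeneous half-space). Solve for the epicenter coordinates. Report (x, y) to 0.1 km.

(-6.9, -12.7)

Distance from S−P lag: d = Δt · v_P v_S / (v_P − v_S) = Δt · (5.65·3.53)/(5.65−3.53) ≈ 9.4078·Δt.
So d_ST-02 = 18.90, d_ST-03 = 50.16, d_ST-04 = 47.07 km.
Circle about each station: (x + 7.2)² + (y − 6.2)² = 18.90²; (x − 25.5)² + (y − 25.6)² = 50.16²; (x + 33.1)² + (y − 26.4)² = 47.07².
Subtracting the ST-02 equation from the ST-03 and ST-04 equations removes the quadratic terms:
65.4 x + 38.8 y = -943.49
-51.8 x + 40.4 y = -156.08
Solving the 2×2 system: x ≈ -6.9, y ≈ -12.7 km.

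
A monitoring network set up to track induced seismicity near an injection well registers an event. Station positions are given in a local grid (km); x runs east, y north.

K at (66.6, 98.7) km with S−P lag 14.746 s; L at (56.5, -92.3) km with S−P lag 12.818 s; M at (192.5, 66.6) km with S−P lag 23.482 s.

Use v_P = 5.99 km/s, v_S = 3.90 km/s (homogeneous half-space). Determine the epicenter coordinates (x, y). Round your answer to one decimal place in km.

-59.2 km east, -7.8 km north

Distance from S−P lag: d = Δt · v_P v_S / (v_P − v_S) = Δt · (5.99·3.90)/(5.99−3.90) ≈ 11.1775·Δt.
So d_K = 164.82, d_L = 143.27, d_M = 262.47 km.
Circle about each station: (x − 66.6)² + (y − 98.7)² = 164.82²; (x − 56.5)² + (y + 92.3)² = 143.27²; (x − 192.5)² + (y − 66.6)² = 262.47².
Subtracting the K equation from the L and M equations removes the quadratic terms:
-20.2 x − 382.0 y = 4173.63
251.8 x − 64.2 y = -14410.31
Solving the 2×2 system: x ≈ -59.2, y ≈ -7.8 km.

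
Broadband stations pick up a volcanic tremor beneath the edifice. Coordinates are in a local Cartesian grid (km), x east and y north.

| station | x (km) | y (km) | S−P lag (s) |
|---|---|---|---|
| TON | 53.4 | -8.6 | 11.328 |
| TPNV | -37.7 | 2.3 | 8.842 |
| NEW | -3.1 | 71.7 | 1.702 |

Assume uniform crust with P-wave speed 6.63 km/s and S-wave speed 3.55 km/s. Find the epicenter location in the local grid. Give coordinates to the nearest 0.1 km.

-0.8 km east, 58.9 km north

Distance from S−P lag: d = Δt · v_P v_S / (v_P − v_S) = Δt · (6.63·3.55)/(6.63−3.55) ≈ 7.6417·Δt.
So d_TON = 86.57, d_TPNV = 67.57, d_NEW = 13.01 km.
Circle about each station: (x − 53.4)² + (y + 8.6)² = 86.57²; (x + 37.7)² + (y − 2.3)² = 67.57²; (x + 3.1)² + (y − 71.7)² = 13.01².
Subtracting the TON equation from the TPNV and NEW equations removes the quadratic terms:
-182.2 x + 21.8 y = 1429.72
-113.0 x + 160.6 y = 9550.08
Solving the 2×2 system: x ≈ -0.8, y ≈ 58.9 km.
Check against TON (with the unrounded x, y): √((x − 53.4)²+(y + 8.6)²) = 86.57 ≈ 86.57 km. ✓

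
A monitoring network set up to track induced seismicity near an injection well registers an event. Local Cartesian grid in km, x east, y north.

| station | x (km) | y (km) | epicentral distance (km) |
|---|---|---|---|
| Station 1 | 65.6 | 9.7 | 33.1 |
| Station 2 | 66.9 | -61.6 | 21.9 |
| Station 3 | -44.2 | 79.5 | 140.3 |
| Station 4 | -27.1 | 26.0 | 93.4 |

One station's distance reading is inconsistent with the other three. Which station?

Solve using three stations at a time. Using Station 1, Station 3, Station 4 (subtract circle equations pairwise → linear system) gives (x, y) ≈ (53.5, -21.2).
Distances from that point to each station vs reported:
  Station 1: calculated 33.2 vs reported 33.1 → residual 0.1 km
  Station 2: calculated 42.6 vs reported 21.9 → residual 20.7 km
  Station 3: calculated 140.3 vs reported 140.3 → residual 0.0 km
  Station 4: calculated 93.4 vs reported 93.4 → residual 0.0 km
Station 1, Station 3, Station 4 are mutually consistent (residuals ≈ 0); Station 2 is off by 20.7 km.

Station 2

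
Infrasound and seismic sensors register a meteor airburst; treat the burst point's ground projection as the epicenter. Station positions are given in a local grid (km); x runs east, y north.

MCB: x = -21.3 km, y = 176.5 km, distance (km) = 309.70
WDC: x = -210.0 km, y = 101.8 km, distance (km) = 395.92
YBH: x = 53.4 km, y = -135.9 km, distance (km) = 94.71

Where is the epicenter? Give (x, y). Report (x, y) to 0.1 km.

136.3 km east, -90.1 km north

Circle about each station: (x + 21.3)² + (y − 176.5)² = 309.70²; (x + 210.0)² + (y − 101.8)² = 395.92²; (x − 53.4)² + (y + 135.9)² = 94.71².
Subtracting the MCB equation from the WDC and YBH equations removes the quadratic terms:
-377.4 x − 149.4 y = -37981.26
149.4 x − 624.8 y = 76658.54
Solving the 2×2 system: x ≈ 136.3, y ≈ -90.1 km.
Check against MCB (with the unrounded x, y): √((x + 21.3)²+(y − 176.5)²) = 309.70 ≈ 309.70 km. ✓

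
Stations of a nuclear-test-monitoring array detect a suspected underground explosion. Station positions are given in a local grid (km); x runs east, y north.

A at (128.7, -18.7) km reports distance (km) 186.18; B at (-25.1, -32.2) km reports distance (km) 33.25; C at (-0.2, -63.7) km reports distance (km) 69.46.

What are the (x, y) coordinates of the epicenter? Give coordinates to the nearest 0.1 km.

-57.4 km east, -24.3 km north

Circle about each station: (x − 128.7)² + (y + 18.7)² = 186.18²; (x + 25.1)² + (y + 32.2)² = 33.25²; (x + 0.2)² + (y + 63.7)² = 69.46².
Subtracting the A equation from the B and C equations removes the quadratic terms:
-307.6 x − 27.0 y = 18310.90
-257.8 x − 90.0 y = 16982.65
Solving the 2×2 system: x ≈ -57.4, y ≈ -24.3 km.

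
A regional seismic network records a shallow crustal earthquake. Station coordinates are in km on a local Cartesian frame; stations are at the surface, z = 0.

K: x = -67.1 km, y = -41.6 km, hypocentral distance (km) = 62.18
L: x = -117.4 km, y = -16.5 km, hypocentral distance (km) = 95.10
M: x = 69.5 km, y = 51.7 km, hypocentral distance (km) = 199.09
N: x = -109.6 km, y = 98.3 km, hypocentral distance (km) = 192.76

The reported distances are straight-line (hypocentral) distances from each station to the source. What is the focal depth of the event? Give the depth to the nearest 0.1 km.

44.9 km

Each station gives a sphere (x−x_i)² + (y−y_i)² + z² = d_i² (stations at z=0).
Subtracting the K sphere from L and M: z² cancels, leaving linear equations in x and y:
-100.6 x + 50.2 y = 2644.38
273.2 x + 186.6 y = -34500.31
Solving: x ≈ -68.501, y ≈ -84.598 km (keep extra digits for the depth step; rounded: -68.5, -84.6).
Then from the K sphere: z² = 62.18² − (x + 67.1)² − (y + 41.6)² with x = -68.501, y = -84.598, so z ≈ 44.895 ≈ 44.9 km.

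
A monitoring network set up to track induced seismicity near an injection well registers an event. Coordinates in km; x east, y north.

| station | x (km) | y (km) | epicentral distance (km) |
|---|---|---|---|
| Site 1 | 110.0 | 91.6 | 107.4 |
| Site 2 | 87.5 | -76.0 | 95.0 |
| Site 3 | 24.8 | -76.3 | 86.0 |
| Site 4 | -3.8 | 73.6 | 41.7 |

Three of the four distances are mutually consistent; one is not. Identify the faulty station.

Site 4

Solve using three stations at a time. Using Site 1, Site 2, Site 3 (subtract circle equations pairwise → linear system) gives (x, y) ≈ (42.8, 7.8).
Distances from that point to each station vs reported:
  Site 1: calculated 107.4 vs reported 107.4 → residual 0.0 km
  Site 2: calculated 95.0 vs reported 95.0 → residual 0.0 km
  Site 3: calculated 86.0 vs reported 86.0 → residual 0.0 km
  Site 4: calculated 80.6 vs reported 41.7 → residual 38.9 km
Site 1, Site 2, Site 3 are mutually consistent (residuals ≈ 0); Site 4 is off by 38.9 km.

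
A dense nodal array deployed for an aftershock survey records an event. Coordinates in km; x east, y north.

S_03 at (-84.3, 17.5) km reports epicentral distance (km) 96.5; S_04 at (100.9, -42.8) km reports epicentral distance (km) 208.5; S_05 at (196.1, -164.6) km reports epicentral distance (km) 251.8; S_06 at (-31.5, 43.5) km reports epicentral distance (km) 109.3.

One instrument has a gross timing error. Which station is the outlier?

Solve using three stations at a time. Using S_03, S_05, S_06 (subtract circle equations pairwise → linear system) gives (x, y) ≈ (-35.5, -65.7).
Distances from that point to each station vs reported:
  S_03: calculated 96.5 vs reported 96.5 → residual 0.0 km
  S_04: calculated 138.3 vs reported 208.5 → residual 70.2 km
  S_05: calculated 251.8 vs reported 251.8 → residual 0.0 km
  S_06: calculated 109.3 vs reported 109.3 → residual 0.0 km
S_03, S_05, S_06 are mutually consistent (residuals ≈ 0); S_04 is off by 70.2 km.

S_04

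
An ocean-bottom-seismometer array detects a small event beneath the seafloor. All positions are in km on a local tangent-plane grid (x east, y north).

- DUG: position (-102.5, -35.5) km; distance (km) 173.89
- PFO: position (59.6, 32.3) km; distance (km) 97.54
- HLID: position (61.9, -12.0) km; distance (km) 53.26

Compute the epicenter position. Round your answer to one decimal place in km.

(68.9, -64.8)

Circle about each station: (x + 102.5)² + (y + 35.5)² = 173.89²; (x − 59.6)² + (y − 32.3)² = 97.54²; (x − 61.9)² + (y + 12.0)² = 53.26².
Subtracting the DUG equation from the PFO and HLID equations removes the quadratic terms:
324.2 x + 135.6 y = 13552.63
328.8 x + 47.0 y = 19610.21
Solving the 2×2 system: x ≈ 68.9, y ≈ -64.8 km.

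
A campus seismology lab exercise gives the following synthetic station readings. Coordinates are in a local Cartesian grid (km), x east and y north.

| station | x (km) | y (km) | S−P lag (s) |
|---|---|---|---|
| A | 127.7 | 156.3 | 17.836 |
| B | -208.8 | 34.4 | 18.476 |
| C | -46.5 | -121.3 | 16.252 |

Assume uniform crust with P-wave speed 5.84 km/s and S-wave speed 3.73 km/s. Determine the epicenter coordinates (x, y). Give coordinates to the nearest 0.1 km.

Distance from S−P lag: d = Δt · v_P v_S / (v_P − v_S) = Δt · (5.84·3.73)/(5.84−3.73) ≈ 10.3238·Δt.
So d_A = 184.14, d_B = 190.74, d_C = 167.78 km.
Circle about each station: (x − 127.7)² + (y − 156.3)² = 184.14²; (x + 208.8)² + (y − 34.4)² = 190.74²; (x + 46.5)² + (y + 121.3)² = 167.78².
Subtracting pairs of circle equations eliminates x²+y² and gives linear equations (the radical axes):
-673.0 x − 243.8 y = 1569.61
-348.4 x − 555.2 y = -18103.63
Solving the 2×2 system: x ≈ -18.3, y ≈ 44.1 km.

-18.3 km east, 44.1 km north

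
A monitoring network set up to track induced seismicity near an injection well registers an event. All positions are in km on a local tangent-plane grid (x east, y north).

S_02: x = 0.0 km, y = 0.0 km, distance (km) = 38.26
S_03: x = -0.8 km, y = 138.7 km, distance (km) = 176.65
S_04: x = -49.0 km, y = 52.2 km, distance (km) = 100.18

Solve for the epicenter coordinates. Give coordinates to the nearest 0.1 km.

(-5.2, -37.9)

Circle about each station: x² + y² = 38.26²; (x + 0.8)² + (y − 138.7)² = 176.65²; (x + 49.0)² + (y − 52.2)² = 100.18².
Subtracting the S_02 equation from the S_03 and S_04 equations removes the quadratic terms:
-1.6 x + 277.4 y = -10503.06
-98.0 x + 104.4 y = -3446.36
Solving the 2×2 system: x ≈ -5.2, y ≈ -37.9 km.
Check against S_02 (with the unrounded x, y): √(x²+y²) = 38.25 ≈ 38.26 km. ✓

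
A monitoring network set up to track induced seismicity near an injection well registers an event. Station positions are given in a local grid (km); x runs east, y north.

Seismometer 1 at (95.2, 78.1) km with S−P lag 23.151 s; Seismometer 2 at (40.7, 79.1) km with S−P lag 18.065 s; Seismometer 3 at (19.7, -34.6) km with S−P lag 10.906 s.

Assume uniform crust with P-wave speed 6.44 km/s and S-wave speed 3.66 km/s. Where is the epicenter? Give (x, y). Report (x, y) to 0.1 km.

-72.2 km east, -24.4 km north

Distance from S−P lag: d = Δt · v_P v_S / (v_P − v_S) = Δt · (6.44·3.66)/(6.44−3.66) ≈ 8.4786·Δt.
So d_Seismometer 1 = 196.29, d_Seismometer 2 = 153.17, d_Seismometer 3 = 92.47 km.
Circle about each station: (x − 95.2)² + (y − 78.1)² = 196.29²; (x − 40.7)² + (y − 79.1)² = 153.17²; (x − 19.7)² + (y + 34.6)² = 92.47².
Subtracting the Seismometer 1 equation from the Seismometer 2 and Seismometer 3 equations removes the quadratic terms:
-109.0 x + 2.0 y = 7819.37
-151.0 x − 225.4 y = 16401.66
Solving the 2×2 system: x ≈ -72.2, y ≈ -24.4 km.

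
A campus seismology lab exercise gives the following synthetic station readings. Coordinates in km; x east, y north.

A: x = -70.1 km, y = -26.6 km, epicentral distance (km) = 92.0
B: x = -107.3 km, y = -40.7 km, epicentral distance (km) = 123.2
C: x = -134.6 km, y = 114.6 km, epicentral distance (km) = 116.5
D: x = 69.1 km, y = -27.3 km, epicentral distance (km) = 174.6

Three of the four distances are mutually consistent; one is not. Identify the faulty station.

D

Solve using three stations at a time. Using A, B, C (subtract circle equations pairwise → linear system) gives (x, y) ≈ (-33.0, 57.6).
Distances from that point to each station vs reported:
  A: calculated 92.0 vs reported 92.0 → residual 0.0 km
  B: calculated 123.2 vs reported 123.2 → residual 0.0 km
  C: calculated 116.5 vs reported 116.5 → residual 0.0 km
  D: calculated 132.8 vs reported 174.6 → residual 41.8 km
A, B, C are mutually consistent (residuals ≈ 0); D is off by 41.8 km.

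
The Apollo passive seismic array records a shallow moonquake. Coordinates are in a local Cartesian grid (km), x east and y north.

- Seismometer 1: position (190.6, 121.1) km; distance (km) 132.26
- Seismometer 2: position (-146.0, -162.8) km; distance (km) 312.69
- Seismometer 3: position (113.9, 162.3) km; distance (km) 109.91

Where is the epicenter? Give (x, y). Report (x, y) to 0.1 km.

(73.2, 60.2)

Circle about each station: (x − 190.6)² + (y − 121.1)² = 132.26²; (x + 146.0)² + (y + 162.8)² = 312.69²; (x − 113.9)² + (y − 162.3)² = 109.91².
Subtracting the Seismometer 1 equation from the Seismometer 2 and Seismometer 3 equations removes the quadratic terms:
-673.2 x − 567.8 y = -83456.06
-153.4 x + 82.4 y = -6266.57
Solving the 2×2 system: x ≈ 73.2, y ≈ 60.2 km.
Check against Seismometer 1 (with the unrounded x, y): √((x − 190.6)²+(y − 121.1)²) = 132.26 ≈ 132.26 km. ✓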